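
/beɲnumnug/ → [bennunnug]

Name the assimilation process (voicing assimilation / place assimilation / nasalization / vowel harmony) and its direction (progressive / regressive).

/ɲ/→[n] /m/→[n].
Each target copies a feature from the following segment, so the direction is regressive.

place assimilation, regressive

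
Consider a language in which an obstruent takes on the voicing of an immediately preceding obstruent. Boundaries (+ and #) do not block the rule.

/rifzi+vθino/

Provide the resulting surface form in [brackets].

/z/ after /f/ (voiceless) → [s]
/θ/ after /v/ (voiced) → [ð]

[rifsi+vðino]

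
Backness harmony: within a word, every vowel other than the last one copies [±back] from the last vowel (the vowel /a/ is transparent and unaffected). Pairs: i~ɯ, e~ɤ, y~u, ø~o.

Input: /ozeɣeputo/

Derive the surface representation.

/e/ harmonizes with /o/ ([+back]) → [ɤ]
/e/ harmonizes with /o/ ([+back]) → [ɤ]

[ozɤɣɤputo]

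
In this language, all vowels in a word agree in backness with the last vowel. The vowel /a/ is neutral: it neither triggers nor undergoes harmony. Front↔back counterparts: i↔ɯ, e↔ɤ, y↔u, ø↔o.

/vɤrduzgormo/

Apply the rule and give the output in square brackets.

no segment meets the rule's conditions; no change.

[vɤrduzgormo]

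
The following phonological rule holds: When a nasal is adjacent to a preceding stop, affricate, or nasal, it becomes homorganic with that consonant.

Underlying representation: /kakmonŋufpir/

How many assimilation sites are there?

/m/ after /k/ (velar) → [ŋ]
/ŋ/ after /n/ (alveolar) → [n]
2 segments change.

2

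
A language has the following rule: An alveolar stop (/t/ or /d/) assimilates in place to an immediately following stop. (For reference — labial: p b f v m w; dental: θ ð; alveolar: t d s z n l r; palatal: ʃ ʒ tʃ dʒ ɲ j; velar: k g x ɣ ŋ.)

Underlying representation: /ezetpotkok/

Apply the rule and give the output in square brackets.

/t/ before /p/ (labial) → [p]
/t/ before /k/ (velar) → [k]

[ezeppokkok]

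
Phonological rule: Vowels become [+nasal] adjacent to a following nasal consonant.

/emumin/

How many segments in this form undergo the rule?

/e/ before nasal /m/ → [ẽ]
/u/ before nasal /m/ → [ũ]
/i/ before nasal /n/ → [ĩ]
3 segments change.

3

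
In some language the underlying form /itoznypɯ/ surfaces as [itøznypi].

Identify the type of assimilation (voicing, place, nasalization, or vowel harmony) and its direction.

vowel harmony, progressive

/o/→[ø] /ɯ/→[i].
Vowels agree with the first vowel, so the harmony is progressive.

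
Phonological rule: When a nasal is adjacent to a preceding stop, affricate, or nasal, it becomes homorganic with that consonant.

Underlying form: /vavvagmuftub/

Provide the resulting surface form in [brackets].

/m/ after /g/ (velar) → [ŋ]

[vavvagŋuftub]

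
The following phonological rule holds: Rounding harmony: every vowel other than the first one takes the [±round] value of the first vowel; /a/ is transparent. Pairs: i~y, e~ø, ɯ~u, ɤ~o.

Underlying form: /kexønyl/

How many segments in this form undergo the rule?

/ø/ harmonizes with /e/ ([-round]) → [e]
/y/ harmonizes with /e/ ([-round]) → [i]
2 segments change.

2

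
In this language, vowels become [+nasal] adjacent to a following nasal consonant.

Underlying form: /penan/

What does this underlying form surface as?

[pẽnãn]

/e/ before nasal /n/ → [ẽ]
/a/ before nasal /n/ → [ã]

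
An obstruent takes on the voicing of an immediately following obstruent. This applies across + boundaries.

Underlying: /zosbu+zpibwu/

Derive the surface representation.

/s/ before /b/ (voiced) → [z]
/z/ before /p/ (voiceless) → [s]

[zozbu+spibwu]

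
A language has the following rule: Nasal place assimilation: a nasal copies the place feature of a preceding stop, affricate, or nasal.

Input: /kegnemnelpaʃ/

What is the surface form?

/n/ after /g/ (velar) → [ŋ]
/n/ after /m/ (labial) → [m]

[kegŋemmelpaʃ]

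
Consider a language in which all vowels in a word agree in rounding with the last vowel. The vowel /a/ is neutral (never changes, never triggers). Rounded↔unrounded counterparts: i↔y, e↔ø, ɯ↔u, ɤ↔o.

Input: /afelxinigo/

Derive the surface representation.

[afølxynygo]

/e/ harmonizes with /o/ ([+round]) → [ø]
/i/ harmonizes with /o/ ([+round]) → [y]
/i/ harmonizes with /o/ ([+round]) → [y]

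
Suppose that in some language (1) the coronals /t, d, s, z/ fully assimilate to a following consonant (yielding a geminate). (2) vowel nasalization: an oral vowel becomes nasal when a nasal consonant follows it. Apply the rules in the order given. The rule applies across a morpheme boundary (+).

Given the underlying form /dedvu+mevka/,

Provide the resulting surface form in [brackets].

[devvũ+mevka]

Rule 1: /d/ before /v/ → [v] (total assimilation)
After rule 1: devvu+mevka
Rule 2: /u/ before nasal /m/ → [ũ]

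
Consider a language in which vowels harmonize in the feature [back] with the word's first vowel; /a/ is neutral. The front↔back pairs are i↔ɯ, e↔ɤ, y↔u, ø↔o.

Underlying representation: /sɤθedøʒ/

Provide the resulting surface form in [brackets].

[sɤθɤdoʒ]

/e/ harmonizes with /ɤ/ ([+back]) → [ɤ]
/ø/ harmonizes with /ɤ/ ([+back]) → [o]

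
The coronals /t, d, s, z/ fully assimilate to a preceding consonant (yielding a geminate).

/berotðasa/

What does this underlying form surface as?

[berotðasa]

no segment meets the rule's conditions; no change.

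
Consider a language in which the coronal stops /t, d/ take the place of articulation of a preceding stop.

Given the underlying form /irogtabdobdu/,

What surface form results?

/t/ after /g/ (velar) → [k]
/d/ after /b/ (labial) → [b]
/d/ after /b/ (labial) → [b]

[irogkabbobbu]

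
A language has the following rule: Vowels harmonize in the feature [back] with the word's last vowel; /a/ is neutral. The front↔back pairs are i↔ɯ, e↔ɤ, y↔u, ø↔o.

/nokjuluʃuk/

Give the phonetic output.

[nokjuluʃuk]

no segment meets the rule's conditions; no change.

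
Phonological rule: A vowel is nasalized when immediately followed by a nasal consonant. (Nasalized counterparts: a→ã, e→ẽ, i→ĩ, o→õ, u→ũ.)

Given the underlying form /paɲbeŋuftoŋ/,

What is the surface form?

/a/ before nasal /ɲ/ → [ã]
/e/ before nasal /ŋ/ → [ẽ]
/o/ before nasal /ŋ/ → [õ]

[pãɲbẽŋuftõŋ]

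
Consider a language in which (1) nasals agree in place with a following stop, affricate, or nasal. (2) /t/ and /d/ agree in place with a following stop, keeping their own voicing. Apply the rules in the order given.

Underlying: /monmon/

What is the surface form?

[mommon]

Rule 1: /n/ before /m/ (labial) → [m]
After rule 1: mommon
Rule 2: no segment meets the rule's conditions; no change.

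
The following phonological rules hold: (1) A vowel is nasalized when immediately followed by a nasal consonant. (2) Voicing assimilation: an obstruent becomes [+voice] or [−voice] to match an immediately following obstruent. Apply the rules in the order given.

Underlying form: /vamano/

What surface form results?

[vãmãno]

Rule 1: /a/ before nasal /m/ → [ã]
Rule 1: /a/ before nasal /n/ → [ã]
After rule 1: vãmãno
Rule 2: no segment meets the rule's conditions; no change.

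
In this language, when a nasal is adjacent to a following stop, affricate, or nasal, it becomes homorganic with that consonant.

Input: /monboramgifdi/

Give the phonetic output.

[momboraŋgifdi]

/n/ before /b/ (labial) → [m]
/m/ before /g/ (velar) → [ŋ]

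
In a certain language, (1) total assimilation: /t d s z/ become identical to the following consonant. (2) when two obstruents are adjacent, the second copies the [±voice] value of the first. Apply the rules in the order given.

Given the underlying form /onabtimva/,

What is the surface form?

[onabdimva]

Rule 1: no segment meets the rule's conditions; no change.
After rule 1: onabtimva
Rule 2: /t/ after /b/ (voiced) → [d]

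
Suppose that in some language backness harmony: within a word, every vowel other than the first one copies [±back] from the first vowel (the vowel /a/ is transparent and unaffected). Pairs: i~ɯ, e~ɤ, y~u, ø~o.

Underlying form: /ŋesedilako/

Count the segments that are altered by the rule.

1

/o/ harmonizes with /e/ ([-back]) → [ø]
1 segment changes.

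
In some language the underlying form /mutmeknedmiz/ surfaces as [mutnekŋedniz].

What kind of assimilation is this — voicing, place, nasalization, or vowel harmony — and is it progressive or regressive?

place assimilation, progressive

/m/→[n] /n/→[ŋ] /m/→[n].
Each target copies a feature from the preceding segment, so the direction is progressive.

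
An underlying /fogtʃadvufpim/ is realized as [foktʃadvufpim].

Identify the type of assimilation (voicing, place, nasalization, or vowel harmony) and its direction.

/g/→[k].
Each target copies a feature from the following segment, so the direction is regressive.

voicing assimilation, regressive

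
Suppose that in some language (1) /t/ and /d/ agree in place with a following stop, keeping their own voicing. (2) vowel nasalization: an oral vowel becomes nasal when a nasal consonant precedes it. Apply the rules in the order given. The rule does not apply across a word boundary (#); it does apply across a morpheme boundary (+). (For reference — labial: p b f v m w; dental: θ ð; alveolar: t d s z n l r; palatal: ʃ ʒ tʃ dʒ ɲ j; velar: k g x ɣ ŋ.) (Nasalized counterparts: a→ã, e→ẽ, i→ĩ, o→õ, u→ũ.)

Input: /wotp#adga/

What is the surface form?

[wopp#agga]

Rule 1: /t/ before /p/ (labial) → [p]
Rule 1: /d/ before /g/ (velar) → [g]
After rule 1: wopp#agga
Rule 2: no segment meets the rule's conditions; no change.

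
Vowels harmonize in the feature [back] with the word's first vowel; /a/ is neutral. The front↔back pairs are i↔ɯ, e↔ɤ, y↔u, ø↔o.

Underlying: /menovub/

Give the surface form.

[menøvyb]

/o/ harmonizes with /e/ ([-back]) → [ø]
/u/ harmonizes with /e/ ([-back]) → [y]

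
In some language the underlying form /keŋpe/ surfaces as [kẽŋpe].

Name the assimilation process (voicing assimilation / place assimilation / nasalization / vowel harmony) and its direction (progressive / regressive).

nasalization, regressive

/e/→[ẽ].
Each target copies a feature from the following segment, so the direction is regressive.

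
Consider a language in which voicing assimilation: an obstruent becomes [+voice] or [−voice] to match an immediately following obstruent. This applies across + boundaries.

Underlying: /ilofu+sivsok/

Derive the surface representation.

/v/ before /s/ (voiceless) → [f]

[ilofu+sifsok]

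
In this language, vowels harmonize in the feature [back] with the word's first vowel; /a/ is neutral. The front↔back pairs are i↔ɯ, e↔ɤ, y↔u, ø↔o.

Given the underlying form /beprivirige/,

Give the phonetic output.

[beprivirige]

no segment meets the rule's conditions; no change.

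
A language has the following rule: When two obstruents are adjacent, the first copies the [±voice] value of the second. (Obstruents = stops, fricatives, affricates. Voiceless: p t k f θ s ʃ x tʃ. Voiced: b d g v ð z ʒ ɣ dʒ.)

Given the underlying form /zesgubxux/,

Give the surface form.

[zezgupxux]

/s/ before /g/ (voiced) → [z]
/b/ before /x/ (voiceless) → [p]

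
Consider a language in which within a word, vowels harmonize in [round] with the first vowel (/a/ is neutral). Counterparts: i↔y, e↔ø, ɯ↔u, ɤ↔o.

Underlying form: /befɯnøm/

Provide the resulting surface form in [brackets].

/ø/ harmonizes with /e/ ([-round]) → [e]

[befɯnem]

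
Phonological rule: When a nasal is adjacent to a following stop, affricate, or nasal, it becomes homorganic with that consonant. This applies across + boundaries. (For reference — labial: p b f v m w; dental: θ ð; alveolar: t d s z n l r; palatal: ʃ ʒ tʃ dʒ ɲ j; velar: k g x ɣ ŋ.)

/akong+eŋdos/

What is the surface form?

[akoŋg+endos]

/n/ before /g/ (velar) → [ŋ]
/ŋ/ before /d/ (alveolar) → [n]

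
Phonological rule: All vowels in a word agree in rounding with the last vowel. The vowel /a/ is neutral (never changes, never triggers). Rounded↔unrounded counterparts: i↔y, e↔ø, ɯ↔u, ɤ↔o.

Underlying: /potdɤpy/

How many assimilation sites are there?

/ɤ/ harmonizes with /y/ ([+round]) → [o]
1 segment changes.

1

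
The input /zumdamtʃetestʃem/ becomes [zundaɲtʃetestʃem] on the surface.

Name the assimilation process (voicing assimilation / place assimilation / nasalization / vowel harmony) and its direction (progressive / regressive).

/m/→[n] /m/→[ɲ].
Each target copies a feature from the following segment, so the direction is regressive.

place assimilation, regressive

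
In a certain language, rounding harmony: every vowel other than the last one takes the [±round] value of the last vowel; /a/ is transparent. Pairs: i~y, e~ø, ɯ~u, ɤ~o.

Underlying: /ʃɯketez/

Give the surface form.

[ʃɯketez]

no segment meets the rule's conditions; no change.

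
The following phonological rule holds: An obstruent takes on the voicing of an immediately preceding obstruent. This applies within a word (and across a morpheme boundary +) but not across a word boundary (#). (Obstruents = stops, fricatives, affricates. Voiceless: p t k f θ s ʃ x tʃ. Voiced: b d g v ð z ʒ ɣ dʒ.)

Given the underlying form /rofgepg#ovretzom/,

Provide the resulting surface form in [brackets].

[rofkepk#ovretsom]

/g/ after /f/ (voiceless) → [k]
/g/ after /p/ (voiceless) → [k]
/z/ after /t/ (voiceless) → [s]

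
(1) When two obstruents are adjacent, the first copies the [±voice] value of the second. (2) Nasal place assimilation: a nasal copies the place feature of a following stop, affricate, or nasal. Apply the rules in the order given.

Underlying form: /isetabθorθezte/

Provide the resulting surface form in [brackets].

[isetapθorθeste]

Rule 1: /b/ before /θ/ (voiceless) → [p]
Rule 1: /z/ before /t/ (voiceless) → [s]
After rule 1: isetapθorθeste
Rule 2: no segment meets the rule's conditions; no change.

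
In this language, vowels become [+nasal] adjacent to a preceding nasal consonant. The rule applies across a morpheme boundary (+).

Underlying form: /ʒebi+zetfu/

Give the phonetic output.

[ʒebi+zetfu]

no segment meets the rule's conditions; no change.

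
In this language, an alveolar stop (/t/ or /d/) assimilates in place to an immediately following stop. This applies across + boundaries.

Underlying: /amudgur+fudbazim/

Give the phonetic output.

/d/ before /g/ (velar) → [g]
/d/ before /b/ (labial) → [b]

[amuggur+fubbazim]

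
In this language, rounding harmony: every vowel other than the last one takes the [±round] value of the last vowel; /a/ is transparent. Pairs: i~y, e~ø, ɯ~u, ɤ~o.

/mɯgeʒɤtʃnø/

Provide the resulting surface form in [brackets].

[mugøʒotʃnø]

/ɯ/ harmonizes with /ø/ ([+round]) → [u]
/e/ harmonizes with /ø/ ([+round]) → [ø]
/ɤ/ harmonizes with /ø/ ([+round]) → [o]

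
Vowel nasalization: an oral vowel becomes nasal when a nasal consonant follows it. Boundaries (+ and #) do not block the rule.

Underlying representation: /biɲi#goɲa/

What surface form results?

/i/ before nasal /ɲ/ → [ĩ]
/o/ before nasal /ɲ/ → [õ]

[bĩɲi#gõɲa]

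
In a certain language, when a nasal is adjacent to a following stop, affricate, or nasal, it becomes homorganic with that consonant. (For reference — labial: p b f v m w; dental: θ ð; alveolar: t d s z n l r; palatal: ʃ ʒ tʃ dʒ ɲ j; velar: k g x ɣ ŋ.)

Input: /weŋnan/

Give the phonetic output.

/ŋ/ before /n/ (alveolar) → [n]

[wennan]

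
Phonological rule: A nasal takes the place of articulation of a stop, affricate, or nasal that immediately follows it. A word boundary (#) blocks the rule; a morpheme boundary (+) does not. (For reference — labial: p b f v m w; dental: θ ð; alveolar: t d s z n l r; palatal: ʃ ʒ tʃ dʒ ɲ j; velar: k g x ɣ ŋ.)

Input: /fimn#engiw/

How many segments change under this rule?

2

/m/ before /n/ (alveolar) → [n]
/n/ before /g/ (velar) → [ŋ]
2 segments change.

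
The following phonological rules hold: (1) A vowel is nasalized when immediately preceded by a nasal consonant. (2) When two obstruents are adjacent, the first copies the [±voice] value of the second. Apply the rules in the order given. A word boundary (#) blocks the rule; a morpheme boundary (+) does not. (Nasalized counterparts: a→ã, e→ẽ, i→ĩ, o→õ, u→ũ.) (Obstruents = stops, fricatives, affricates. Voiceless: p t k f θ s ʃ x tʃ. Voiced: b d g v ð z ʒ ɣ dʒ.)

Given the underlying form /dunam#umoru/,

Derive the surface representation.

Rule 1: /a/ after nasal /n/ → [ã]
Rule 1: /o/ after nasal /m/ → [õ]
After rule 1: dunãm#umõru
Rule 2: no segment meets the rule's conditions; no change.

[dunãm#umõru]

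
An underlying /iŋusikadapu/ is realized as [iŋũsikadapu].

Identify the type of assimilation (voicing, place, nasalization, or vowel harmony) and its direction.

nasalization, progressive

/u/→[ũ].
Each target copies a feature from the preceding segment, so the direction is progressive.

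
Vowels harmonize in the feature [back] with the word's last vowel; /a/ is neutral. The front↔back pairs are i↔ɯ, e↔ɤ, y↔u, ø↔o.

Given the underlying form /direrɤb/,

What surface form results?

/i/ harmonizes with /ɤ/ ([+back]) → [ɯ]
/e/ harmonizes with /ɤ/ ([+back]) → [ɤ]

[dɯrɤrɤb]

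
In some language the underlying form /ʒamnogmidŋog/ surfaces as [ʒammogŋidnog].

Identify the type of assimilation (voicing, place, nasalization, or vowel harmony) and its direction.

/n/→[m] /m/→[ŋ] /ŋ/→[n].
Each target copies a feature from the preceding segment, so the direction is progressive.

place assimilation, progressive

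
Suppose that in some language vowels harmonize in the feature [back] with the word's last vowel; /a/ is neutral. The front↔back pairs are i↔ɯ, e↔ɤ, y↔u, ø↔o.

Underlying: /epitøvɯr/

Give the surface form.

/e/ harmonizes with /ɯ/ ([+back]) → [ɤ]
/i/ harmonizes with /ɯ/ ([+back]) → [ɯ]
/ø/ harmonizes with /ɯ/ ([+back]) → [o]

[ɤpɯtovɯr]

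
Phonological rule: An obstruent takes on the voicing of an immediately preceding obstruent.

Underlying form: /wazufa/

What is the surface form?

[wazufa]

no segment meets the rule's conditions; no change.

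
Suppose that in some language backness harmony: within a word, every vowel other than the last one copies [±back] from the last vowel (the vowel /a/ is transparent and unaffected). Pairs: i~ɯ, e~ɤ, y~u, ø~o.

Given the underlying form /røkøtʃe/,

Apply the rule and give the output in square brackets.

no segment meets the rule's conditions; no change.

[røkøtʃe]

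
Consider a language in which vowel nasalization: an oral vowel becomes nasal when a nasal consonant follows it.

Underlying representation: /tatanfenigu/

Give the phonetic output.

[tatãnfẽnigu]

/a/ before nasal /n/ → [ã]
/e/ before nasal /n/ → [ẽ]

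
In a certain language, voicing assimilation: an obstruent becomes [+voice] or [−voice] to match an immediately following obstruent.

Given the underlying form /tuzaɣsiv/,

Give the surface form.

[tuzaxsiv]

/ɣ/ before /s/ (voiceless) → [x]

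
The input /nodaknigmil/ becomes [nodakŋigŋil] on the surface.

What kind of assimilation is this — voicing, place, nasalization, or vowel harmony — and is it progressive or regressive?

place assimilation, progressive

/n/→[ŋ] /m/→[ŋ].
Each target copies a feature from the preceding segment, so the direction is progressive.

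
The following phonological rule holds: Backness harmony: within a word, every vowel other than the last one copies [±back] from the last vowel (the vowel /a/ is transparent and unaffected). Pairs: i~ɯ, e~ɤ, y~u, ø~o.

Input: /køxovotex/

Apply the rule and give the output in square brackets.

/o/ harmonizes with /e/ ([-back]) → [ø]
/o/ harmonizes with /e/ ([-back]) → [ø]

[køxøvøtex]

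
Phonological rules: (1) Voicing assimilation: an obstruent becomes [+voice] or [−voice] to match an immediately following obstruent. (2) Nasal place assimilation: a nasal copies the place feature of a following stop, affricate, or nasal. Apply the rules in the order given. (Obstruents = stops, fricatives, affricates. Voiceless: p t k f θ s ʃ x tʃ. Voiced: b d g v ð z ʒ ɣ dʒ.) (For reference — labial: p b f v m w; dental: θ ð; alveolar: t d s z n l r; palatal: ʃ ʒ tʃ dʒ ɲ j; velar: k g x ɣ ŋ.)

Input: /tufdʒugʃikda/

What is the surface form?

Rule 1: /f/ before /dʒ/ (voiced) → [v]
Rule 1: /g/ before /ʃ/ (voiceless) → [k]
Rule 1: /k/ before /d/ (voiced) → [g]
After rule 1: tuvdʒukʃigda
Rule 2: no segment meets the rule's conditions; no change.

[tuvdʒukʃigda]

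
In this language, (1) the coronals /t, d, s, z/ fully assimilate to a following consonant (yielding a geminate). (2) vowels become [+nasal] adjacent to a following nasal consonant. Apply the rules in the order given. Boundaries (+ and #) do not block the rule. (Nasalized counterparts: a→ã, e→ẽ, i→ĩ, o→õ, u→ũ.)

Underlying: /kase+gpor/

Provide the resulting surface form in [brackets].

Rule 1: no segment meets the rule's conditions; no change.
After rule 1: kase+gpor
Rule 2: no segment meets the rule's conditions; no change.

[kase+gpor]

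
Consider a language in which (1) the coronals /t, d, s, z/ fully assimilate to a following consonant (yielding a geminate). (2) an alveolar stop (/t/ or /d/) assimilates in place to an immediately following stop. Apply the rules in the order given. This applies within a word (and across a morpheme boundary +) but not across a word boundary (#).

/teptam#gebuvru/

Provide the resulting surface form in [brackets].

[teptam#gebuvru]

Rule 1: no segment meets the rule's conditions; no change.
After rule 1: teptam#gebuvru
Rule 2: no segment meets the rule's conditions; no change.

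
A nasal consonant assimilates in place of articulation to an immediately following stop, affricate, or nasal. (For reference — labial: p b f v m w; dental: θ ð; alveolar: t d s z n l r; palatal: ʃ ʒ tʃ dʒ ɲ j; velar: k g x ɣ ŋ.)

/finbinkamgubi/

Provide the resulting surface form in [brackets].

/n/ before /b/ (labial) → [m]
/n/ before /k/ (velar) → [ŋ]
/m/ before /g/ (velar) → [ŋ]

[fimbiŋkaŋgubi]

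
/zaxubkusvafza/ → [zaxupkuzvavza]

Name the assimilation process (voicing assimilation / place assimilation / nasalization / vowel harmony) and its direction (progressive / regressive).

voicing assimilation, regressive

/b/→[p] /s/→[z] /f/→[v].
Each target copies a feature from the following segment, so the direction is regressive.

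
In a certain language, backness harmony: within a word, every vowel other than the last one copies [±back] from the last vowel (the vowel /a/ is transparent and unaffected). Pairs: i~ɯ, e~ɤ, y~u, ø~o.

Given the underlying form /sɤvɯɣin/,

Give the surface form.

[seviɣin]

/ɤ/ harmonizes with /i/ ([-back]) → [e]
/ɯ/ harmonizes with /i/ ([-back]) → [i]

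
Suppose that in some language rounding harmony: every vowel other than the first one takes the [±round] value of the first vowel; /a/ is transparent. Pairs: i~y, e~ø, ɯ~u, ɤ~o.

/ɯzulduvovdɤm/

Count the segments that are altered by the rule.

3

/u/ harmonizes with /ɯ/ ([-round]) → [ɯ]
/u/ harmonizes with /ɯ/ ([-round]) → [ɯ]
/o/ harmonizes with /ɯ/ ([-round]) → [ɤ]
3 segments change.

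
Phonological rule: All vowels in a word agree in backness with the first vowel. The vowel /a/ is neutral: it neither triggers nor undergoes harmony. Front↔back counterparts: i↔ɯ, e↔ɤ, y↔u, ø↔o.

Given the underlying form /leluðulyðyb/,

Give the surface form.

[lelyðylyðyb]

/u/ harmonizes with /e/ ([-back]) → [y]
/u/ harmonizes with /e/ ([-back]) → [y]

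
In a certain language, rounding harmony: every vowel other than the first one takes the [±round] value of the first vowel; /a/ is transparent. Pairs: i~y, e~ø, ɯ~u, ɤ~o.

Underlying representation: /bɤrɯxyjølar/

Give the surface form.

[bɤrɯxijelar]

/y/ harmonizes with /ɤ/ ([-round]) → [i]
/ø/ harmonizes with /ɤ/ ([-round]) → [e]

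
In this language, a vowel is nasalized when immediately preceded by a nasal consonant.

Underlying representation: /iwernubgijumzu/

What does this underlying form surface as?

/u/ after nasal /n/ → [ũ]

[iwernũbgijumzu]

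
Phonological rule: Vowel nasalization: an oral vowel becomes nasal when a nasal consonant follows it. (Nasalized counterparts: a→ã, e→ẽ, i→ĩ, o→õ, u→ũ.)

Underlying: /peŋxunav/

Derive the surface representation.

/e/ before nasal /ŋ/ → [ẽ]
/u/ before nasal /n/ → [ũ]

[pẽŋxũnav]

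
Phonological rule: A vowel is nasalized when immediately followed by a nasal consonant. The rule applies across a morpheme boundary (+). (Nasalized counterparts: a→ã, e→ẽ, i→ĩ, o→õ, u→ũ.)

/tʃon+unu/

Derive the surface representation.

/o/ before nasal /n/ → [õ]
/u/ before nasal /n/ → [ũ]

[tʃõn+ũnu]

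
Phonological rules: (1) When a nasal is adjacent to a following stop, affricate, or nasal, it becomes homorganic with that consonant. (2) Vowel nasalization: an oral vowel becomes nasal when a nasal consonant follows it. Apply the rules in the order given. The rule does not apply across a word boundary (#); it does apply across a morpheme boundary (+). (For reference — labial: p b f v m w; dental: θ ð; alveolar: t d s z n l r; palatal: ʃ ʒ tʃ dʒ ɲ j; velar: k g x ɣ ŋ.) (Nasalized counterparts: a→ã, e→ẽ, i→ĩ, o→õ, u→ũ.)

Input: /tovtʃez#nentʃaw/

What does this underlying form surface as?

[tovtʃez#nẽɲtʃaw]

Rule 1: /n/ before /tʃ/ (palatal) → [ɲ]
After rule 1: tovtʃez#neɲtʃaw
Rule 2: /e/ before nasal /ɲ/ → [ẽ]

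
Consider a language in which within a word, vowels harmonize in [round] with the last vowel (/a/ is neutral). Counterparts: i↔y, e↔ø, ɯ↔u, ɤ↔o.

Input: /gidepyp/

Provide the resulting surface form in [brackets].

/i/ harmonizes with /y/ ([+round]) → [y]
/e/ harmonizes with /y/ ([+round]) → [ø]

[gydøpyp]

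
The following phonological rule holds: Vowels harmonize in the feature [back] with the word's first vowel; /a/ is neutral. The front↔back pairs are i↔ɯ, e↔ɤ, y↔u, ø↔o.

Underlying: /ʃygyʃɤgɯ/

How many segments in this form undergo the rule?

2

/ɤ/ harmonizes with /y/ ([-back]) → [e]
/ɯ/ harmonizes with /y/ ([-back]) → [i]
2 segments change.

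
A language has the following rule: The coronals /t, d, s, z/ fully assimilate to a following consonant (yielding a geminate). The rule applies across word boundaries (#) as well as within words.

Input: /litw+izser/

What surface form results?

[liww+isser]

/t/ before /w/ → [w] (total assimilation)
/z/ before /s/ → [s] (total assimilation)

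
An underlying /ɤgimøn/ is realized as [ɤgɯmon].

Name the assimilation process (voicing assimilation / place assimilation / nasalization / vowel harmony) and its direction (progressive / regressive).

vowel harmony, progressive

/i/→[ɯ] /ø/→[o].
Vowels agree with the first vowel, so the harmony is progressive.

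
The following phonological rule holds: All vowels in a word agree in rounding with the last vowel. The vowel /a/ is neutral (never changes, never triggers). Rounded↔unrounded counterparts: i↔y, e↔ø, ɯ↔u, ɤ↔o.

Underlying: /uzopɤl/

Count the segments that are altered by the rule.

2

/u/ harmonizes with /ɤ/ ([-round]) → [ɯ]
/o/ harmonizes with /ɤ/ ([-round]) → [ɤ]
2 segments change.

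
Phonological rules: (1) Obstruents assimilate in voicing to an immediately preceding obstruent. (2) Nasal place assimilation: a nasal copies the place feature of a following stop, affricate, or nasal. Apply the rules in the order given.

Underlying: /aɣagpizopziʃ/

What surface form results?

Rule 1: /p/ after /g/ (voiced) → [b]
Rule 1: /z/ after /p/ (voiceless) → [s]
After rule 1: aɣagbizopsiʃ
Rule 2: no segment meets the rule's conditions; no change.

[aɣagbizopsiʃ]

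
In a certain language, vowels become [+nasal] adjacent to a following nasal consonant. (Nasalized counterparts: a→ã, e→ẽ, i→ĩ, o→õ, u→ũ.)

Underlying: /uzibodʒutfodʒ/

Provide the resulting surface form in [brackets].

[uzibodʒutfodʒ]

no segment meets the rule's conditions; no change.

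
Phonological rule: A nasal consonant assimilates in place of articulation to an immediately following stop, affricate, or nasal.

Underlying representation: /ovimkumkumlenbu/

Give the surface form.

[oviŋkuŋkumlembu]

/m/ before /k/ (velar) → [ŋ]
/m/ before /k/ (velar) → [ŋ]
/n/ before /b/ (labial) → [m]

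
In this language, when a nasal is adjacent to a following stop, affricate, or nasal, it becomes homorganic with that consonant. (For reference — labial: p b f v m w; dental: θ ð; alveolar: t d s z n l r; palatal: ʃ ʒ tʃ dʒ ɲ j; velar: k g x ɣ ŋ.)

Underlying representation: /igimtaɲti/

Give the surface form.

[igintanti]

/m/ before /t/ (alveolar) → [n]
/ɲ/ before /t/ (alveolar) → [n]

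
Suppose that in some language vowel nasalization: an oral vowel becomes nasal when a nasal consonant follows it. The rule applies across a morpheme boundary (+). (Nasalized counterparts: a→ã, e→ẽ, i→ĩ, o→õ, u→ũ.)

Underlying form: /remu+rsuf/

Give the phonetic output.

/e/ before nasal /m/ → [ẽ]

[rẽmu+rsuf]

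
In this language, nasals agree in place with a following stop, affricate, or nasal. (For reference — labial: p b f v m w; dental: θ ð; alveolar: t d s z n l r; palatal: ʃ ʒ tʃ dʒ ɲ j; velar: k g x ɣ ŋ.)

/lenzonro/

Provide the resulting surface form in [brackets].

no segment meets the rule's conditions; no change.

[lenzonro]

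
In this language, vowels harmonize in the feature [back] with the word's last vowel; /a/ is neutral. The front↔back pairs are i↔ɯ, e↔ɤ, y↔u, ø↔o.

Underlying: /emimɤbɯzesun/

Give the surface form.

/e/ harmonizes with /u/ ([+back]) → [ɤ]
/i/ harmonizes with /u/ ([+back]) → [ɯ]
/e/ harmonizes with /u/ ([+back]) → [ɤ]

[ɤmɯmɤbɯzɤsun]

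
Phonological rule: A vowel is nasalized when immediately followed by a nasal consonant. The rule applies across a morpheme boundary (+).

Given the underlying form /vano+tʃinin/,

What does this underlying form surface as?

/a/ before nasal /n/ → [ã]
/i/ before nasal /n/ → [ĩ]
/i/ before nasal /n/ → [ĩ]

[vãno+tʃĩnĩn]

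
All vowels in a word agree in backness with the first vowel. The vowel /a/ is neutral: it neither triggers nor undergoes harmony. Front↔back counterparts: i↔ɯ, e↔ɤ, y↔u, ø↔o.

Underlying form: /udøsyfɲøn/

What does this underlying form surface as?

/ø/ harmonizes with /u/ ([+back]) → [o]
/y/ harmonizes with /u/ ([+back]) → [u]
/ø/ harmonizes with /u/ ([+back]) → [o]

[udosufɲon]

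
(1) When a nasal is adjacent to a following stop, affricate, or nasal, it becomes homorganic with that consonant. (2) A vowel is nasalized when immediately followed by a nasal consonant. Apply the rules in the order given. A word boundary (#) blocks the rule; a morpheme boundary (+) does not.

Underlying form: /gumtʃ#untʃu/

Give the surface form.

[gũɲtʃ#ũɲtʃu]

Rule 1: /m/ before /tʃ/ (palatal) → [ɲ]
Rule 1: /n/ before /tʃ/ (palatal) → [ɲ]
After rule 1: guɲtʃ#uɲtʃu
Rule 2: /u/ before nasal /ɲ/ → [ũ]
Rule 2: /u/ before nasal /ɲ/ → [ũ]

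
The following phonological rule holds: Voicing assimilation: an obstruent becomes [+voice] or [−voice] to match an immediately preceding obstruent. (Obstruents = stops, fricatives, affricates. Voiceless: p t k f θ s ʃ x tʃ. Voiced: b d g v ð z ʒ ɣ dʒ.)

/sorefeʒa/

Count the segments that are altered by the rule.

No segment meets the rule's conditions.

0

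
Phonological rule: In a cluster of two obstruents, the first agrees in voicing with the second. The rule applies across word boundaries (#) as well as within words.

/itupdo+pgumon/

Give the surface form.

/p/ before /d/ (voiced) → [b]
/p/ before /g/ (voiced) → [b]

[itubdo+bgumon]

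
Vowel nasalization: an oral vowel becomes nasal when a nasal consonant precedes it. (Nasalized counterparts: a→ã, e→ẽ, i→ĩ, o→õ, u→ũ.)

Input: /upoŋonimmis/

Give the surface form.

[upoŋõnĩmmĩs]

/o/ after nasal /ŋ/ → [õ]
/i/ after nasal /n/ → [ĩ]
/i/ after nasal /m/ → [ĩ]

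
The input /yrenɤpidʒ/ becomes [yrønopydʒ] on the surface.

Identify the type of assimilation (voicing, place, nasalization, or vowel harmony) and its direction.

vowel harmony, progressive

/e/→[ø] /ɤ/→[o] /i/→[y].
Vowels agree with the first vowel, so the harmony is progressive.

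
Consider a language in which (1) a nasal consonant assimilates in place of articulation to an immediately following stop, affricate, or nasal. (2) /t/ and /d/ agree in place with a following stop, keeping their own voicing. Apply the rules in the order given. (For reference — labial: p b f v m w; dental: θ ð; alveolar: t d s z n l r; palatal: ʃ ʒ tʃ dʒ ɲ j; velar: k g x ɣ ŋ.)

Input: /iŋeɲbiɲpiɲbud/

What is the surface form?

Rule 1: /ɲ/ before /b/ (labial) → [m]
Rule 1: /ɲ/ before /p/ (labial) → [m]
Rule 1: /ɲ/ before /b/ (labial) → [m]
After rule 1: iŋembimpimbud
Rule 2: no segment meets the rule's conditions; no change.

[iŋembimpimbud]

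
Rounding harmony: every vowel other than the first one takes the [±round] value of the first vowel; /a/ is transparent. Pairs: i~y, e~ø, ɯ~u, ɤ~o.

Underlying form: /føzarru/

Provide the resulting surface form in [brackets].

[føzarru]

no segment meets the rule's conditions; no change.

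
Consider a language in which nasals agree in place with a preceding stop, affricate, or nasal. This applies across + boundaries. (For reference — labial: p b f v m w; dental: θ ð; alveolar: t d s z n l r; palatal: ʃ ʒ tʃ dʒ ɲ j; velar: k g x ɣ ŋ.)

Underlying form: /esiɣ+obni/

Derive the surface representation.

[esiɣ+obmi]

/n/ after /b/ (labial) → [m]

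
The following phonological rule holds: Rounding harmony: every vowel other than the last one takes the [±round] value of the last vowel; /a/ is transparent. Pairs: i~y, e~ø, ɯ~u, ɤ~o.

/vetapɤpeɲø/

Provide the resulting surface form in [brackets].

/e/ harmonizes with /ø/ ([+round]) → [ø]
/ɤ/ harmonizes with /ø/ ([+round]) → [o]
/e/ harmonizes with /ø/ ([+round]) → [ø]

[vøtapopøɲø]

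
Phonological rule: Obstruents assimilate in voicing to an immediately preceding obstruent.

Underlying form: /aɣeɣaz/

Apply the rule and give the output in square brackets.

no segment meets the rule's conditions; no change.

[aɣeɣaz]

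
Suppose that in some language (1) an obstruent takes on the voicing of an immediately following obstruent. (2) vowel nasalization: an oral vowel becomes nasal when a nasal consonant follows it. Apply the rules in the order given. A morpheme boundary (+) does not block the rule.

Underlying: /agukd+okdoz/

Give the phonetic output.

[agugd+ogdoz]

Rule 1: /k/ before /d/ (voiced) → [g]
Rule 1: /k/ before /d/ (voiced) → [g]
After rule 1: agugd+ogdoz
Rule 2: no segment meets the rule's conditions; no change.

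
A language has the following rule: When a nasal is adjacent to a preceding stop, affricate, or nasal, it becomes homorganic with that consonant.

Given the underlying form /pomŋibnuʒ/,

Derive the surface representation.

[pommibmuʒ]

/ŋ/ after /m/ (labial) → [m]
/n/ after /b/ (labial) → [m]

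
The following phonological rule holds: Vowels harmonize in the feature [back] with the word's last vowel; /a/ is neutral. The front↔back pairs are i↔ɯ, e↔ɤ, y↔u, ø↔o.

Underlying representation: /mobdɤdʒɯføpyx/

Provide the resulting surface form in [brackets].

[møbdedʒiføpyx]

/o/ harmonizes with /y/ ([-back]) → [ø]
/ɤ/ harmonizes with /y/ ([-back]) → [e]
/ɯ/ harmonizes with /y/ ([-back]) → [i]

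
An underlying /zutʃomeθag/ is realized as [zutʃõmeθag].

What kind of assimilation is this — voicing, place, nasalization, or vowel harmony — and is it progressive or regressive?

nasalization, regressive

/o/→[õ].
Each target copies a feature from the following segment, so the direction is regressive.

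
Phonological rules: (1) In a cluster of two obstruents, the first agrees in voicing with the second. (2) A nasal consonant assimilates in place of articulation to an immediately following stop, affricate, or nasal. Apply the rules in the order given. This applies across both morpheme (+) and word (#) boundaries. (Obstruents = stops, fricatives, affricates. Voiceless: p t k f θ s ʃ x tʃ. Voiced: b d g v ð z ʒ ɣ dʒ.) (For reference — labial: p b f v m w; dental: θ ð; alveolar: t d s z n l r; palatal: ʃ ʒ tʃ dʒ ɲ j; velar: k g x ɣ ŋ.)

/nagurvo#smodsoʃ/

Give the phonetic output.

Rule 1: /d/ before /s/ (voiceless) → [t]
After rule 1: nagurvo#smotsoʃ
Rule 2: no segment meets the rule's conditions; no change.

[nagurvo#smotsoʃ]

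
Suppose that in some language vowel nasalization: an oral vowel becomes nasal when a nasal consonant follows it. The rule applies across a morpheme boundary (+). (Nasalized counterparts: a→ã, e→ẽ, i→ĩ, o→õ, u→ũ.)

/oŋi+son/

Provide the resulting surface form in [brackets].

[õŋi+sõn]

/o/ before nasal /ŋ/ → [õ]
/o/ before nasal /n/ → [õ]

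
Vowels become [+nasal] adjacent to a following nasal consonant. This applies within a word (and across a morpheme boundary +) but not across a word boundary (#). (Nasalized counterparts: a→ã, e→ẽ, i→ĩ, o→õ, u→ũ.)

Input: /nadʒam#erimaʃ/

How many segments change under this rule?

2

/a/ before nasal /m/ → [ã]
/i/ before nasal /m/ → [ĩ]
2 segments change.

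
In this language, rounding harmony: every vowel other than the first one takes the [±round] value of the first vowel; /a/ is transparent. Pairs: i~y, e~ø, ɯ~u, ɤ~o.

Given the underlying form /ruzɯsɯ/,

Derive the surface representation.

[ruzusu]

/ɯ/ harmonizes with /u/ ([+round]) → [u]
/ɯ/ harmonizes with /u/ ([+round]) → [u]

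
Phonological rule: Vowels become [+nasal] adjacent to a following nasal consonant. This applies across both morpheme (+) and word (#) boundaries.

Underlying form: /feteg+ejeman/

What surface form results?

[feteg+ejẽmãn]

/e/ before nasal /m/ → [ẽ]
/a/ before nasal /n/ → [ã]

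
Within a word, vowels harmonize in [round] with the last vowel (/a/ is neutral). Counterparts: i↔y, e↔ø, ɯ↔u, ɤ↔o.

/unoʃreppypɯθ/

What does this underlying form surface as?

/u/ harmonizes with /ɯ/ ([-round]) → [ɯ]
/o/ harmonizes with /ɯ/ ([-round]) → [ɤ]
/y/ harmonizes with /ɯ/ ([-round]) → [i]

[ɯnɤʃreppipɯθ]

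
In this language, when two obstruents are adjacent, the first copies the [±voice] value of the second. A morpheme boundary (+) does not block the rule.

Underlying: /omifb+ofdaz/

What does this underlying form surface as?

/f/ before /b/ (voiced) → [v]
/f/ before /d/ (voiced) → [v]

[omivb+ovdaz]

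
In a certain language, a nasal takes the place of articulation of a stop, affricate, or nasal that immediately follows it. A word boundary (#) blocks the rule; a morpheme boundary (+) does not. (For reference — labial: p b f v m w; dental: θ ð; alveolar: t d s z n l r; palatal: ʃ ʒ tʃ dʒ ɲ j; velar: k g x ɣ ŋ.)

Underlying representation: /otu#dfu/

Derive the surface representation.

no segment meets the rule's conditions; no change.

[otu#dfu]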